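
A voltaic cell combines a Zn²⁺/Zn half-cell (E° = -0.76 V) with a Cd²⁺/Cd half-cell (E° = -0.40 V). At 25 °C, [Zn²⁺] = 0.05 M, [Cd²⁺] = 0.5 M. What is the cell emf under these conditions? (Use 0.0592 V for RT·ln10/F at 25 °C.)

The Cd²⁺/Cd couple has the higher reduction potential and acts as the cathode, so E°_cell = -0.40 − (-0.76) = 0.36 V.
Balancing electrons gives n = 2; the reaction quotient is Q = [Zn²⁺]/[Cd²⁺] = 0.100.
At 25 °C, E = E° − (0.0592/n) log Q = 0.36 − (0.0592/2)(-1.000) = 0.360 + 0.030 = 0.390 V.

0.390 V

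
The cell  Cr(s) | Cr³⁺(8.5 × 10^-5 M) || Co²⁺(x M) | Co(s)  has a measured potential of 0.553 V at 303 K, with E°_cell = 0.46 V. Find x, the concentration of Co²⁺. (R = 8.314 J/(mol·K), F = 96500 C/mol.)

2.4 M

From the Nernst equation, ln Q = nF(E° − E)/RT = 6×96500×(0.46 − 0.553)/(8.314×303) = -21.375, so Q = 5.21 × 10^-10.
With Q = [Cr³⁺]^2/[Co²⁺]^3 and the known concentrations, [Co²⁺]^3 in the denominator gives [Co²⁺] = 2.4 M.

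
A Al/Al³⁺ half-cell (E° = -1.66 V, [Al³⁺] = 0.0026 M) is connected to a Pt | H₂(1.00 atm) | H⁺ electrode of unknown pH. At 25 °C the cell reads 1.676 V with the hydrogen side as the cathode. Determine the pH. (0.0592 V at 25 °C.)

pH = 0.59

E°_cell = 1.66 V and n = 6.
log Q = n(E° − E)/0.0592 = 6×(1.66 − 1.676)/0.0592 = -1.622.
With Q = [Al³⁺]^2·P(H₂)^3 / [H⁺]^6, solving for [H⁺] gives log[H⁺] = -0.591, so pH = 0.59.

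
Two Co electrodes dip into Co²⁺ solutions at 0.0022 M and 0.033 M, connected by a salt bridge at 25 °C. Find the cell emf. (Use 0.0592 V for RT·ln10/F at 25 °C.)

Both half-cells are Co²⁺/Co, so E°_cell = 0. The concentrated side is the cathode; the cell reaction moves Co²⁺ from high to low concentration with n = 2.
Q = [Co²⁺]_dilute/[Co²⁺]_conc = 0.0022/0.033 = 0.0667.
E = 0 − (0.0592/2) log Q = −(0.0592/2)(-1.176) = 0.0348 V.

0.035 V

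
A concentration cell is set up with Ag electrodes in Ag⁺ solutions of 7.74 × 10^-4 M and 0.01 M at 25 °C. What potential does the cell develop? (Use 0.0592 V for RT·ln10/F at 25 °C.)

0.066 V

Both half-cells are Ag⁺/Ag, so E°_cell = 0. The concentrated side is the cathode; the cell reaction moves Ag⁺ from high to low concentration with n = 1.
Q = [Ag⁺]_dilute/[Ag⁺]_conc = 7.74 × 10^-4/0.01 = 0.0774.
E = 0 − (0.0592/1) log Q = −(0.0592/1)(-1.111) = 0.0658 V.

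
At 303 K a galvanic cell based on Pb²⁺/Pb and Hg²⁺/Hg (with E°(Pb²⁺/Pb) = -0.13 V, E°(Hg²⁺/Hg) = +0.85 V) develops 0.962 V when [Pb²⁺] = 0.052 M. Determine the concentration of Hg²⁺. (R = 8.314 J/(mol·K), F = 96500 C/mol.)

0.013 M

From the Nernst equation, ln Q = nF(E° − E)/RT = 2×96500×(0.98 − 0.962)/(8.314×303) = 1.379, so Q = 3.97.
With Q = [Pb²⁺]/[Hg²⁺] and the known concentrations, [Hg²⁺] in the denominator gives [Hg²⁺] = 0.013 M.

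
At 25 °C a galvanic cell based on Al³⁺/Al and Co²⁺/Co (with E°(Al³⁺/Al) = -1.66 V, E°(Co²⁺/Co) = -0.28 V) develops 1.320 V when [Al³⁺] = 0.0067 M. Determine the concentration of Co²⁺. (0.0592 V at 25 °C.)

3.3 × 10^-4 M

From the Nernst equation, log Q = n(E° − E)/0.0592 = 6(1.38 − 1.320)/0.0592 = 6.081, so Q = 1.21 × 10^6.
With Q = [Al³⁺]^2/[Co²⁺]^3 and the known concentrations, [Co²⁺]^3 in the denominator gives [Co²⁺] = 3.3 × 10^-4 M.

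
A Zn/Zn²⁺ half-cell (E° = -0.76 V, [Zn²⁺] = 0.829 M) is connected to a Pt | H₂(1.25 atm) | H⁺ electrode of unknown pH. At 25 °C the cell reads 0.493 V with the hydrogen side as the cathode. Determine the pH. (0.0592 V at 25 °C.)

pH = 4.50

E°_cell = 0.76 V and n = 2.
log Q = n(E° − E)/0.0592 = 2×(0.76 − 0.493)/0.0592 = 9.020.
With Q = [Zn²⁺]·P(H₂) / [H⁺]^2, solving for [H⁺] gives log[H⁺] = -4.502, so pH = 4.50.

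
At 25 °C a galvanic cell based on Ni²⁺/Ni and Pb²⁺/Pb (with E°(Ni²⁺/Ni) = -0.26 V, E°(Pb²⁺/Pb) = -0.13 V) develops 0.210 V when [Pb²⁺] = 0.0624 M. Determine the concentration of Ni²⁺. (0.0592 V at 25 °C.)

1.2 × 10^-4 M

From the Nernst equation, log Q = n(E° − E)/0.0592 = 2(0.13 − 0.210)/0.0592 = -2.703, so Q = 0.00198.
With Q = [Ni²⁺]/[Pb²⁺] and the known concentrations, [Ni²⁺] in the numerator gives [Ni²⁺] = 1.2 × 10^-4 M.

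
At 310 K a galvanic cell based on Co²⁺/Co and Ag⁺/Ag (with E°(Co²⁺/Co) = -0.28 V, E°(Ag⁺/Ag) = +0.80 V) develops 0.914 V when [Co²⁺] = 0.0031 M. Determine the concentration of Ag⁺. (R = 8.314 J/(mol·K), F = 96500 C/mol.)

1.1 × 10^-4 M

From the Nernst equation, ln Q = nF(E° − E)/RT = 2×96500×(1.08 − 0.914)/(8.314×310) = 12.431, so Q = 2.5 × 10^5.
With Q = [Co²⁺]/[Ag⁺]^2 and the known concentrations, [Ag⁺]^2 in the denominator gives [Ag⁺] = 1.1 × 10^-4 M.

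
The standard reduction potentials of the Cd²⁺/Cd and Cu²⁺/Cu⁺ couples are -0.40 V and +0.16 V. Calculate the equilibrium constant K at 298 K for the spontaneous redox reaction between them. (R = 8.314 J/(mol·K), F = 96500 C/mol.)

E°_cell = +0.16 − (-0.40) = 0.56 V, with n = 2 electrons transferred.
At equilibrium E = 0, so the Nernst equation gives ln K = nFE°/RT = (2)(96500)(0.56)/((8.314)(298)) = 43.62.
K = e^43.62 = 8.8 × 10^18.

8.8 × 10^18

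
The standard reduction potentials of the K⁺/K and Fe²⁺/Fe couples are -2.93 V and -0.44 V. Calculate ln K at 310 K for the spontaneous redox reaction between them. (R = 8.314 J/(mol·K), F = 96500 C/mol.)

ln K = 186.5

E°_cell = -0.44 − (-2.93) = 2.49 V, with n = 2 electrons transferred.
At equilibrium E = 0, so the Nernst equation gives ln K = nFE°/RT = (2)(96500)(2.49)/((8.314)(310)) = 186.46.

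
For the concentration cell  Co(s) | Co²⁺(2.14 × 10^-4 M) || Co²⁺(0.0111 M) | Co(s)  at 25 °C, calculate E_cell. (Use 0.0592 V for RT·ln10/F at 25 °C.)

Both half-cells are Co²⁺/Co, so E°_cell = 0. The concentrated side is the cathode; the cell reaction moves Co²⁺ from high to low concentration with n = 2.
Q = [Co²⁺]_dilute/[Co²⁺]_conc = 2.14 × 10^-4/0.0111 = 0.0193.
E = 0 − (0.0592/2) log Q = −(0.0592/2)(-1.715) = 0.0508 V.

0.051 V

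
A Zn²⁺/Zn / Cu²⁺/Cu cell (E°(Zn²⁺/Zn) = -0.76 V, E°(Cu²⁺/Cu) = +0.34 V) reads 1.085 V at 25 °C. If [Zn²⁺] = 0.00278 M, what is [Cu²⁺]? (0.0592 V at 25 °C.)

8.7 × 10^-4 M

From the Nernst equation, log Q = n(E° − E)/0.0592 = 2(1.10 − 1.085)/0.0592 = 0.507, so Q = 3.21.
With Q = [Zn²⁺]/[Cu²⁺] and the known concentrations, [Cu²⁺] in the denominator gives [Cu²⁺] = 8.7 × 10^-4 M.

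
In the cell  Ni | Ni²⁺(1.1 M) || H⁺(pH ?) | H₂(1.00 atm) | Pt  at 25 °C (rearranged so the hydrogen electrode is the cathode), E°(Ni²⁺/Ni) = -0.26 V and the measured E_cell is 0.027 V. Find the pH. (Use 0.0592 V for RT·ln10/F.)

pH = 3.92

E°_cell = 0.26 V and n = 2.
log Q = n(E° − E)/0.0592 = 2×(0.26 − 0.027)/0.0592 = 7.872.
With Q = [Ni²⁺]·P(H₂) / [H⁺]^2, solving for [H⁺] gives log[H⁺] = -3.915, so pH = 3.92.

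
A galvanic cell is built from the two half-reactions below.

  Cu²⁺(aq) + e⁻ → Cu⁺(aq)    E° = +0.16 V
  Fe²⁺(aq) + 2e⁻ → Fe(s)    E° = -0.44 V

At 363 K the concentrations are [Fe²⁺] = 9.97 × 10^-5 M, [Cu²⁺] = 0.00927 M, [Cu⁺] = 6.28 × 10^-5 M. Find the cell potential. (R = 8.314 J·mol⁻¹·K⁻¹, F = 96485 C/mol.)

0.900 V

The Cu²⁺/Cu⁺ couple has the higher reduction potential and acts as the cathode, so E°_cell = +0.16 − (-0.44) = 0.60 V.
Balancing electrons gives n = 2; the reaction quotient is Q = [Fe²⁺]·[Cu⁺]^2/[Cu²⁺]^2 = 4.58 × 10^-9.
E = E° − (RT/nF) ln Q = 0.60 − (8.314×363)/(2×96485) × (-19.203) = 0.600 + 0.300 = 0.900 V.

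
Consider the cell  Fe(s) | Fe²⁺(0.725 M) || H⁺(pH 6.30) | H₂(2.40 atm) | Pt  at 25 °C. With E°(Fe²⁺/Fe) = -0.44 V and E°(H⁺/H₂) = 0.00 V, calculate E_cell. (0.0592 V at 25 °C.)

0.060 V

The hydrogen couple is the cathode, so E°_cell = 0.44 V; n = 2.
[H⁺] = 10^(−6.30) = 5 × 10^-7 M, and Q = [Fe²⁺]·P(H₂) / [H⁺]^2 = 6.93 × 10^12.
E = E° − (0.0592/2) log Q = 0.44 − (0.0592/2)(12.841) = 0.060 V.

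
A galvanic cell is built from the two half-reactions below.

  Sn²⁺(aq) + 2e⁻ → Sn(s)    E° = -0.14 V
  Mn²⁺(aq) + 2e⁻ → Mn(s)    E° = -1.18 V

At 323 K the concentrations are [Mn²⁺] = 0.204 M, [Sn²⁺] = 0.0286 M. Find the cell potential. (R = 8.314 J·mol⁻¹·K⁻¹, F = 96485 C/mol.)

The Sn²⁺/Sn couple has the higher reduction potential and acts as the cathode, so E°_cell = -0.14 − (-1.18) = 1.04 V.
Balancing electrons gives n = 2; the reaction quotient is Q = [Mn²⁺]/[Sn²⁺] = 7.13.
E = E° − (RT/nF) ln Q = 1.04 − (8.314×323)/(2×96485) × (1.965) = 1.040 − 0.027 = 1.013 V.

1.01 V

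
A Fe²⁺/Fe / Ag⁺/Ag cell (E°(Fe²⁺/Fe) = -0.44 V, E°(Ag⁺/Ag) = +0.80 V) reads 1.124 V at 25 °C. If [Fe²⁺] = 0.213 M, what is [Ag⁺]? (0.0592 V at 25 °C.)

0.0051 M

From the Nernst equation, log Q = n(E° − E)/0.0592 = 2(1.24 − 1.124)/0.0592 = 3.919, so Q = 8300.
With Q = [Fe²⁺]/[Ag⁺]^2 and the known concentrations, [Ag⁺]^2 in the denominator gives [Ag⁺] = 0.0051 M.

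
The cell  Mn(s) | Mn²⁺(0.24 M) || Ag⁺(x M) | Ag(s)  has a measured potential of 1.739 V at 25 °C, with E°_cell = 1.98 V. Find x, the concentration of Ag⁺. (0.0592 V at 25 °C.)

4.2 × 10^-5 M

From the Nernst equation, log Q = n(E° − E)/0.0592 = 2(1.98 − 1.739)/0.0592 = 8.142, so Q = 1.39 × 10^8.
With Q = [Mn²⁺]/[Ag⁺]^2 and the known concentrations, [Ag⁺]^2 in the denominator gives [Ag⁺] = 4.2 × 10^-5 M.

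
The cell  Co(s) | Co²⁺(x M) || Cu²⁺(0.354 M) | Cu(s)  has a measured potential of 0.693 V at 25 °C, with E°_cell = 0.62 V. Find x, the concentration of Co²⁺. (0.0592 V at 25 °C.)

0.0012 M

From the Nernst equation, log Q = n(E° − E)/0.0592 = 2(0.62 − 0.693)/0.0592 = -2.466, so Q = 0.00342.
With Q = [Co²⁺]/[Cu²⁺] and the known concentrations, [Co²⁺] in the numerator gives [Co²⁺] = 0.0012 M.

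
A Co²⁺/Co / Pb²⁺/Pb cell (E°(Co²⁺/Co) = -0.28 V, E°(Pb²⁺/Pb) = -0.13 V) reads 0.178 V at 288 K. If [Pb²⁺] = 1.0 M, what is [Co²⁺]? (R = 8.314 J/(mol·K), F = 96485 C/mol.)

From the Nernst equation, ln Q = nF(E° − E)/RT = 2×96485×(0.15 − 0.178)/(8.314×288) = -2.257, so Q = 0.105.
With Q = [Co²⁺]/[Pb²⁺] and the known concentrations, [Co²⁺] in the numerator gives [Co²⁺] = 0.1 M.

0.1 M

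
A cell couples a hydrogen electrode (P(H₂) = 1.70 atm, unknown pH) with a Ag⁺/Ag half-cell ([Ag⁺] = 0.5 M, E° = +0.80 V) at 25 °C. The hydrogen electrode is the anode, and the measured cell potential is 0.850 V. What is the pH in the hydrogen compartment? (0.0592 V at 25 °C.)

pH = 1.03

E°_cell = 0.80 V and n = 2.
log Q = n(E° − E)/0.0592 = 2×(0.80 − 0.850)/0.0592 = -1.689.
With Q = [H⁺]^2 / ([Ag⁺]^2·P(H₂)), solving for [H⁺] gives log[H⁺] = -1.030, so pH = 1.03.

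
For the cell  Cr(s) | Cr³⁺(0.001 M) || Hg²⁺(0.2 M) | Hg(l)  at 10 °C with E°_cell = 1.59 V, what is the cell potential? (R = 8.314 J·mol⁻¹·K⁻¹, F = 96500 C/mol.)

1.63 V

Balancing electrons gives n = 6; the reaction quotient is Q = [Cr³⁺]^2/[Hg²⁺]^3 = 1.25 × 10^-4.
E = E° − (RT/nF) ln Q = 1.59 − (8.314×283)/(6×96500) × (-8.987) = 1.590 + 0.037 = 1.627 V.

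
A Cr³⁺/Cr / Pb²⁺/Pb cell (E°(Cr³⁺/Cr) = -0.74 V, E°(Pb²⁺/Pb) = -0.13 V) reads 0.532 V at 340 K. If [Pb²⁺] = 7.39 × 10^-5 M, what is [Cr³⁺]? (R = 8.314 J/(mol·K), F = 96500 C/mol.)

0.0019 M

From the Nernst equation, ln Q = nF(E° − E)/RT = 6×96500×(0.61 − 0.532)/(8.314×340) = 15.977, so Q = 8.68 × 10^6.
With Q = [Cr³⁺]^2/[Pb²⁺]^3 and the known concentrations, [Cr³⁺]^2 in the numerator gives [Cr³⁺] = 0.0019 M.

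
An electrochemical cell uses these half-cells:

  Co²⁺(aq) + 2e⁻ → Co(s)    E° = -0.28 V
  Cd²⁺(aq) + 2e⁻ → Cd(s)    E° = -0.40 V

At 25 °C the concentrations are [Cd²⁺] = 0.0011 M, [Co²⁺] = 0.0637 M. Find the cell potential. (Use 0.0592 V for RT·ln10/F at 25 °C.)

The Co²⁺/Co couple has the higher reduction potential and acts as the cathode, so E°_cell = -0.28 − (-0.40) = 0.12 V.
Balancing electrons gives n = 2; the reaction quotient is Q = [Cd²⁺]/[Co²⁺] = 0.0173.
At 25 °C, E = E° − (0.0592/n) log Q = 0.12 − (0.0592/2)(-1.763) = 0.120 + 0.052 = 0.172 V.

0.172 V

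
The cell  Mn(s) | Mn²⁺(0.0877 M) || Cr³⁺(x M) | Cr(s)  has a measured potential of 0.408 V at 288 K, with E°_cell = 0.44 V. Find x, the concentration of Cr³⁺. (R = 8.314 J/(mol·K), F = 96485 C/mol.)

5.4 × 10^-4 M

From the Nernst equation, ln Q = nF(E° − E)/RT = 6×96485×(0.44 − 0.408)/(8.314×288) = 7.737, so Q = 2290.
With Q = [Mn²⁺]^3/[Cr³⁺]^2 and the known concentrations, [Cr³⁺]^2 in the denominator gives [Cr³⁺] = 5.4 × 10^-4 M.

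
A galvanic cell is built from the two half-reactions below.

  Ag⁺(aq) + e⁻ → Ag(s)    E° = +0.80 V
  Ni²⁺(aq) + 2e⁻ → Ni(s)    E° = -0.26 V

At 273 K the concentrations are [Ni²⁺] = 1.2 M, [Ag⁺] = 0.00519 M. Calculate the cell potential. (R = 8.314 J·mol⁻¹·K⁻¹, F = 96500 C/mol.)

The Ag⁺/Ag couple has the higher reduction potential and acts as the cathode, so E°_cell = +0.80 − (-0.26) = 1.06 V.
Balancing electrons gives n = 2; the reaction quotient is Q = [Ni²⁺]/[Ag⁺]^2 = 4.45 × 10^4.
E = E° − (RT/nF) ln Q = 1.06 − (8.314×273)/(2×96500) × (10.704) = 1.060 − 0.126 = 0.934 V.

0.934 V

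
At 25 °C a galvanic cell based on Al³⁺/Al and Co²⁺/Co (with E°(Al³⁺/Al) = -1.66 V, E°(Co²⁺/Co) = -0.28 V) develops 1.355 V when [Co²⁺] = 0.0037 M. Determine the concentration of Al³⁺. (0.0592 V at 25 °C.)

From the Nernst equation, log Q = n(E° − E)/0.0592 = 6(1.38 − 1.355)/0.0592 = 2.534, so Q = 342.
With Q = [Al³⁺]^2/[Co²⁺]^3 and the known concentrations, [Al³⁺]^2 in the numerator gives [Al³⁺] = 0.0042 M.

0.0042 M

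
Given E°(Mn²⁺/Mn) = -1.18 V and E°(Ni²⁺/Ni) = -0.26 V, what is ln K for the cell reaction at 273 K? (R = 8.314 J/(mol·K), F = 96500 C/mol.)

E°_cell = -0.26 − (-1.18) = 0.92 V, with n = 2 electrons transferred.
At equilibrium E = 0, so the Nernst equation gives ln K = nFE°/RT = (2)(96500)(0.92)/((8.314)(273)) = 78.23.

ln K = 78.2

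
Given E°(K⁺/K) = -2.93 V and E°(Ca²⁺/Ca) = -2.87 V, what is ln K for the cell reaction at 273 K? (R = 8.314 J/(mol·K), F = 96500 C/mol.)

E°_cell = -2.87 − (-2.93) = 0.06 V, with n = 2 electrons transferred.
At equilibrium E = 0, so the Nernst equation gives ln K = nFE°/RT = (2)(96500)(0.06)/((8.314)(273)) = 5.10.

ln K = 5.1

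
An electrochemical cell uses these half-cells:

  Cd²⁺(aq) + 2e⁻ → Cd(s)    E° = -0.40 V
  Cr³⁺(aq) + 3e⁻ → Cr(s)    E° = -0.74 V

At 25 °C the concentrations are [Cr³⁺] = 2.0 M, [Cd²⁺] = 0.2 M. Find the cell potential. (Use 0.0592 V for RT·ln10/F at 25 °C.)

0.313 V

The Cd²⁺/Cd couple has the higher reduction potential and acts as the cathode, so E°_cell = -0.40 − (-0.74) = 0.34 V.
Balancing electrons gives n = 6; the reaction quotient is Q = [Cr³⁺]^2/[Cd²⁺]^3 = 500.
At 25 °C, E = E° − (0.0592/n) log Q = 0.34 − (0.0592/6)(2.699) = 0.340 − 0.027 = 0.313 V.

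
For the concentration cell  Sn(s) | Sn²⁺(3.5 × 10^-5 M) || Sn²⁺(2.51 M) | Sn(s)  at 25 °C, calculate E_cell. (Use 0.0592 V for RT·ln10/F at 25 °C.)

Both half-cells are Sn²⁺/Sn, so E°_cell = 0. The concentrated side is the cathode; the cell reaction moves Sn²⁺ from high to low concentration with n = 2.
Q = [Sn²⁺]_dilute/[Sn²⁺]_conc = 3.5 × 10^-5/2.51 = 1.39 × 10^-5.
E = 0 − (0.0592/2) log Q = −(0.0592/2)(-4.856) = 0.1437 V.

0.14 V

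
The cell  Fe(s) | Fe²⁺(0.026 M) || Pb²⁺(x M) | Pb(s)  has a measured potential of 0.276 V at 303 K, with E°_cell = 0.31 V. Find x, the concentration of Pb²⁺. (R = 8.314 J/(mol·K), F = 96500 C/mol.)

0.0019 M

From the Nernst equation, ln Q = nF(E° − E)/RT = 2×96500×(0.31 − 0.276)/(8.314×303) = 2.605, so Q = 13.5.
With Q = [Fe²⁺]/[Pb²⁺] and the known concentrations, [Pb²⁺] in the denominator gives [Pb²⁺] = 0.0019 M.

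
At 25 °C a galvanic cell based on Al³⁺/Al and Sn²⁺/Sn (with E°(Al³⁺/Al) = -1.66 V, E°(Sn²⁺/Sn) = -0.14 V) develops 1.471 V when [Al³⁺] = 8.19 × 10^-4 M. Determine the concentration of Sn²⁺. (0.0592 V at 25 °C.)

From the Nernst equation, log Q = n(E° − E)/0.0592 = 6(1.52 − 1.471)/0.0592 = 4.966, so Q = 9.25 × 10^4.
With Q = [Al³⁺]^2/[Sn²⁺]^3 and the known concentrations, [Sn²⁺]^3 in the denominator gives [Sn²⁺] = 1.9 × 10^-4 M.

1.9 × 10^-4 M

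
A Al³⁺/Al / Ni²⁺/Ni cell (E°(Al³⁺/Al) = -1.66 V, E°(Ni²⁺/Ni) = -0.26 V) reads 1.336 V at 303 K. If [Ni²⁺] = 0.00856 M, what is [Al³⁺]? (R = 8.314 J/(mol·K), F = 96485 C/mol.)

1.2 M

From the Nernst equation, ln Q = nF(E° − E)/RT = 6×96485×(1.40 − 1.336)/(8.314×303) = 14.707, so Q = 2.44 × 10^6.
With Q = [Al³⁺]^2/[Ni²⁺]^3 and the known concentrations, [Al³⁺]^2 in the numerator gives [Al³⁺] = 1.2 M.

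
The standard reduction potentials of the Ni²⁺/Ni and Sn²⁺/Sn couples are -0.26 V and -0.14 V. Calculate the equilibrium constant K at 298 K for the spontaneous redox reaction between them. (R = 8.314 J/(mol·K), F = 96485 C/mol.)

E°_cell = -0.14 − (-0.26) = 0.12 V, with n = 2 electrons transferred.
At equilibrium E = 0, so the Nernst equation gives ln K = nFE°/RT = (2)(96485)(0.12)/((8.314)(298)) = 9.35.
K = e^9.35 = 1.1 × 10^4.

1.1 × 10^4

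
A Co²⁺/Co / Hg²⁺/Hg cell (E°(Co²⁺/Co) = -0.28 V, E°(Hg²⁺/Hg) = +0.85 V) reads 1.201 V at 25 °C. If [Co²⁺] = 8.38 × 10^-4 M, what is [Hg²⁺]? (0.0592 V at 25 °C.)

0.21 M

From the Nernst equation, log Q = n(E° − E)/0.0592 = 2(1.13 − 1.201)/0.0592 = -2.399, so Q = 0.00399.
With Q = [Co²⁺]/[Hg²⁺] and the known concentrations, [Hg²⁺] in the denominator gives [Hg²⁺] = 0.21 M.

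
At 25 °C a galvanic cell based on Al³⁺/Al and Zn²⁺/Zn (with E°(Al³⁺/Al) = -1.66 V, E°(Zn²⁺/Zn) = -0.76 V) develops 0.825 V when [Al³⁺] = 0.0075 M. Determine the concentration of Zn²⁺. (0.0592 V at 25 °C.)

1.1 × 10^-4 M

From the Nernst equation, log Q = n(E° − E)/0.0592 = 6(0.90 − 0.825)/0.0592 = 7.601, so Q = 3.99 × 10^7.
With Q = [Al³⁺]^2/[Zn²⁺]^3 and the known concentrations, [Zn²⁺]^3 in the denominator gives [Zn²⁺] = 1.1 × 10^-4 M.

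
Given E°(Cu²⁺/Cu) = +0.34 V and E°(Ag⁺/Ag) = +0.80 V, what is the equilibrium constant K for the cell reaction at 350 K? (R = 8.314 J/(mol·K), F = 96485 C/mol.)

1.8 × 10^13

E°_cell = +0.80 − (+0.34) = 0.46 V, with n = 2 electrons transferred.
At equilibrium E = 0, so the Nernst equation gives ln K = nFE°/RT = (2)(96485)(0.46)/((8.314)(350)) = 30.50.
K = e^30.50 = 1.8 × 10^13.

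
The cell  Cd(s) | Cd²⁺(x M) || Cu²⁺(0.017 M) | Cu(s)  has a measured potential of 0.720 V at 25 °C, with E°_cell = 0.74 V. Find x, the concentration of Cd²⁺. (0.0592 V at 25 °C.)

0.081 M

From the Nernst equation, log Q = n(E° − E)/0.0592 = 2(0.74 − 0.720)/0.0592 = 0.676, so Q = 4.74.
With Q = [Cd²⁺]/[Cu²⁺] and the known concentrations, [Cd²⁺] in the numerator gives [Cd²⁺] = 0.081 M.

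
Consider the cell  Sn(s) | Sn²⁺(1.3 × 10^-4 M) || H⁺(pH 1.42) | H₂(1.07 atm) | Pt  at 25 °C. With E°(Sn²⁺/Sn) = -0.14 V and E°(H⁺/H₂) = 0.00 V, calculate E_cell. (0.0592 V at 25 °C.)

0.17 V

The hydrogen couple is the cathode, so E°_cell = 0.14 V; n = 2.
[H⁺] = 10^(−1.42) = 0.038 M, and Q = [Sn²⁺]·P(H₂) / [H⁺]^2 = 0.0962.
E = E° − (0.0592/2) log Q = 0.14 − (0.0592/2)(-1.017) = 0.170 V.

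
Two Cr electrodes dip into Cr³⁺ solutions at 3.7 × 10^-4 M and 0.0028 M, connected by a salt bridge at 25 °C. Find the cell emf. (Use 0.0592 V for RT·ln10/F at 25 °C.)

0.017 V

Both half-cells are Cr³⁺/Cr, so E°_cell = 0. The concentrated side is the cathode; the cell reaction moves Cr³⁺ from high to low concentration with n = 3.
Q = [Cr³⁺]_dilute/[Cr³⁺]_conc = 3.7 × 10^-4/0.0028 = 0.132.
E = 0 − (0.0592/3) log Q = −(0.0592/3)(-0.879) = 0.0173 V.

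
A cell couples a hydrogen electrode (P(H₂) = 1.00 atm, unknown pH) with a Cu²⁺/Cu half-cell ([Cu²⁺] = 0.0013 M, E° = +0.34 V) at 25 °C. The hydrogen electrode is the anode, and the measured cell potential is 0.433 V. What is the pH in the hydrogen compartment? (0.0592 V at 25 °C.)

E°_cell = 0.34 V and n = 2.
log Q = n(E° − E)/0.0592 = 2×(0.34 − 0.433)/0.0592 = -3.142.
With Q = [H⁺]^2 / ([Cu²⁺]·P(H₂)), solving for [H⁺] gives log[H⁺] = -3.014, so pH = 3.01.

pH = 3.01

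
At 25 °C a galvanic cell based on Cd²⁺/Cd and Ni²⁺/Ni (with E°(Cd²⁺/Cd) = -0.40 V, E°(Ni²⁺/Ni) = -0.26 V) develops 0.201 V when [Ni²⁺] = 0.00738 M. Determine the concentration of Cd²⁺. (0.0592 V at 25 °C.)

6.4 × 10^-5 M

From the Nernst equation, log Q = n(E° − E)/0.0592 = 2(0.14 − 0.201)/0.0592 = -2.061, so Q = 0.00869.
With Q = [Cd²⁺]/[Ni²⁺] and the known concentrations, [Cd²⁺] in the numerator gives [Cd²⁺] = 6.4 × 10^-5 M.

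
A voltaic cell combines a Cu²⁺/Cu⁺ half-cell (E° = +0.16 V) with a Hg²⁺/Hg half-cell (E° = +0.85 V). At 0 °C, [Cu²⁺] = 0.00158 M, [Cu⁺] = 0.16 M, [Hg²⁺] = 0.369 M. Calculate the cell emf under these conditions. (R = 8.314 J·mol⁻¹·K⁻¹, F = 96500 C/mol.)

The Hg²⁺/Hg couple has the higher reduction potential and acts as the cathode, so E°_cell = +0.85 − (+0.16) = 0.69 V.
Balancing electrons gives n = 2; the reaction quotient is Q = [Cu²⁺]^2/([Cu⁺]^2·[Hg²⁺]) = 2.64 × 10^-4.
E = E° − (RT/nF) ln Q = 0.69 − (8.314×273)/(2×96500) × (-8.239) = 0.690 + 0.097 = 0.787 V.

0.787 V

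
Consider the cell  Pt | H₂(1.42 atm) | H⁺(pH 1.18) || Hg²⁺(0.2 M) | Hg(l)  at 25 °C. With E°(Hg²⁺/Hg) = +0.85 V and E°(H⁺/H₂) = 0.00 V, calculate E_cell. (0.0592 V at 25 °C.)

0.90 V

The Hg²⁺/Hg couple is the cathode, so E°_cell = 0.85 V; n = 2.
[H⁺] = 10^(−1.18) = 0.066 M, and Q = [H⁺]^2 / ([Hg²⁺]·P(H₂)) = 0.0154.
E = E° − (0.0592/2) log Q = 0.85 − (0.0592/2)(-1.813) = 0.904 V.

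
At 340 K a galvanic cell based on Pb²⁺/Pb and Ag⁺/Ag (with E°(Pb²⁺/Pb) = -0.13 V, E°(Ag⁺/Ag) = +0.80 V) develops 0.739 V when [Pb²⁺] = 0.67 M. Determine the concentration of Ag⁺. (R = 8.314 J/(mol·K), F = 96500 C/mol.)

From the Nernst equation, ln Q = nF(E° − E)/RT = 2×96500×(0.93 − 0.739)/(8.314×340) = 13.041, so Q = 4.61 × 10^5.
With Q = [Pb²⁺]/[Ag⁺]^2 and the known concentrations, [Ag⁺]^2 in the denominator gives [Ag⁺] = 0.0012 M.

0.0012 M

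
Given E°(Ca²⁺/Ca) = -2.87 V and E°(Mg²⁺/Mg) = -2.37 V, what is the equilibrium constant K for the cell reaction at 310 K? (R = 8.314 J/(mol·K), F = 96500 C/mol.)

E°_cell = -2.37 − (-2.87) = 0.50 V, with n = 2 electrons transferred.
At equilibrium E = 0, so the Nernst equation gives ln K = nFE°/RT = (2)(96500)(0.50)/((8.314)(310)) = 37.44.
K = e^37.44 = 1.8 × 10^16.

1.8 × 10^16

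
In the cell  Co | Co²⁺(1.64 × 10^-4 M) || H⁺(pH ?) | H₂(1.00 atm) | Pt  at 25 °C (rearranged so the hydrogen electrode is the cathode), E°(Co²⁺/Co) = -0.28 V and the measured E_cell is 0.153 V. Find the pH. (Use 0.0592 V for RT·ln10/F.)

E°_cell = 0.28 V and n = 2.
log Q = n(E° − E)/0.0592 = 2×(0.28 − 0.153)/0.0592 = 4.291.
With Q = [Co²⁺]·P(H₂) / [H⁺]^2, solving for [H⁺] gives log[H⁺] = -4.038, so pH = 4.04.

pH = 4.04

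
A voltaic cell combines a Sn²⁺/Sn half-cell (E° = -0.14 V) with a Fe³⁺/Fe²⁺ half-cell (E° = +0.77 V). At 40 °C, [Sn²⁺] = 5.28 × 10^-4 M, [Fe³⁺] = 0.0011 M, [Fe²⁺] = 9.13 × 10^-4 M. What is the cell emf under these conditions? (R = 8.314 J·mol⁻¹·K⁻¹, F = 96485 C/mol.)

1.02 V

The Fe³⁺/Fe²⁺ couple has the higher reduction potential and acts as the cathode, so E°_cell = +0.77 − (-0.14) = 0.91 V.
Balancing electrons gives n = 2; the reaction quotient is Q = [Sn²⁺]·[Fe²⁺]^2/[Fe³⁺]^2 = 3.64 × 10^-4.
E = E° − (RT/nF) ln Q = 0.91 − (8.314×313)/(2×96485) × (-7.919) = 0.910 + 0.107 = 1.017 V.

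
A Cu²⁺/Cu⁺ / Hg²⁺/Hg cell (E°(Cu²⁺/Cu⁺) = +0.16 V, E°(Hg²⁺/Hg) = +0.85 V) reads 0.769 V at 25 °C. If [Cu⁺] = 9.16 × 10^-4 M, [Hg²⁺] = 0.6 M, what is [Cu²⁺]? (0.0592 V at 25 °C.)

From the Nernst equation, log Q = n(E° − E)/0.0592 = 2(0.69 − 0.769)/0.0592 = -2.669, so Q = 0.00214.
With Q = [Cu²⁺]^2/([Cu⁺]^2·[Hg²⁺]) and the known concentrations, [Cu²⁺]^2 in the numerator gives [Cu²⁺] = 3.3 × 10^-5 M.

3.3 × 10^-5 M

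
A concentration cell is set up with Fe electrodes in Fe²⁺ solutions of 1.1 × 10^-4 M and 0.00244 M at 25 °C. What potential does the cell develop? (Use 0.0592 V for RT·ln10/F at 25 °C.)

0.040 V

Both half-cells are Fe²⁺/Fe, so E°_cell = 0. The concentrated side is the cathode; the cell reaction moves Fe²⁺ from high to low concentration with n = 2.
Q = [Fe²⁺]_dilute/[Fe²⁺]_conc = 1.1 × 10^-4/0.00244 = 0.0451.
E = 0 − (0.0592/2) log Q = −(0.0592/2)(-1.346) = 0.0398 V.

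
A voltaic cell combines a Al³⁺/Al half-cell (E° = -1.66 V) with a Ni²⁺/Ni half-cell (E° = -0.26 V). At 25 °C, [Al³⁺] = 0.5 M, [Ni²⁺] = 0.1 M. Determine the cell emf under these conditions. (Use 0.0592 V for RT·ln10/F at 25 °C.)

The Ni²⁺/Ni couple has the higher reduction potential and acts as the cathode, so E°_cell = -0.26 − (-1.66) = 1.40 V.
Balancing electrons gives n = 6; the reaction quotient is Q = [Al³⁺]^2/[Ni²⁺]^3 = 250.
At 25 °C, E = E° − (0.0592/n) log Q = 1.40 − (0.0592/6)(2.398) = 1.400 − 0.024 = 1.376 V.

1.38 V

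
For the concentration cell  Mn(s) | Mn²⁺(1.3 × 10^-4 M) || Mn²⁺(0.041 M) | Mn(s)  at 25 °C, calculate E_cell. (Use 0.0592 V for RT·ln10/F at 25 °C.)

0.074 V

Both half-cells are Mn²⁺/Mn, so E°_cell = 0. The concentrated side is the cathode; the cell reaction moves Mn²⁺ from high to low concentration with n = 2.
Q = [Mn²⁺]_dilute/[Mn²⁺]_conc = 1.3 × 10^-4/0.041 = 0.00317.
E = 0 − (0.0592/2) log Q = −(0.0592/2)(-2.499) = 0.0740 V.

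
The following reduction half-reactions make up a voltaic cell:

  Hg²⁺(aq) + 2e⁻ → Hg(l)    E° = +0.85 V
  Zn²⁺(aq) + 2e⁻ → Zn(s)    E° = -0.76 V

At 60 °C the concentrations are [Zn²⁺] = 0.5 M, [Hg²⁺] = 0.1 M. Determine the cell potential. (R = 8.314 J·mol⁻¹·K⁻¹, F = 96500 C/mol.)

The Hg²⁺/Hg couple has the higher reduction potential and acts as the cathode, so E°_cell = +0.85 − (-0.76) = 1.61 V.
Balancing electrons gives n = 2; the reaction quotient is Q = [Zn²⁺]/[Hg²⁺] = 5.00.
E = E° − (RT/nF) ln Q = 1.61 − (8.314×333)/(2×96500) × (1.609) = 1.610 − 0.023 = 1.587 V.

1.59 V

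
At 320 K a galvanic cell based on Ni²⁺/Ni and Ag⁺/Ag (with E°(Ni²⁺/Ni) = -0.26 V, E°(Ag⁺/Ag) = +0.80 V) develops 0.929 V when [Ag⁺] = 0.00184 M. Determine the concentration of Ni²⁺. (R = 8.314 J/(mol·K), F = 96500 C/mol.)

From the Nernst equation, ln Q = nF(E° − E)/RT = 2×96500×(1.06 − 0.929)/(8.314×320) = 9.503, so Q = 1.34 × 10^4.
With Q = [Ni²⁺]/[Ag⁺]^2 and the known concentrations, [Ni²⁺] in the numerator gives [Ni²⁺] = 0.045 M.

0.045 M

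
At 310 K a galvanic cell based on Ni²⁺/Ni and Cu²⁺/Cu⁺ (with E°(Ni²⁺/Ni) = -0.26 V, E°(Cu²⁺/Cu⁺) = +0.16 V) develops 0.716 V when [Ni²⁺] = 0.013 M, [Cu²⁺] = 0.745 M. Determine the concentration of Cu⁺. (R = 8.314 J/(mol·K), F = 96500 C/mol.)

From the Nernst equation, ln Q = nF(E° − E)/RT = 2×96500×(0.42 − 0.716)/(8.314×310) = -22.165, so Q = 2.36 × 10^-10.
With Q = [Ni²⁺]·[Cu⁺]^2/[Cu²⁺]^2 and the known concentrations, [Cu⁺]^2 in the numerator gives [Cu⁺] = 1 × 10^-4 M.

1 × 10^-4 M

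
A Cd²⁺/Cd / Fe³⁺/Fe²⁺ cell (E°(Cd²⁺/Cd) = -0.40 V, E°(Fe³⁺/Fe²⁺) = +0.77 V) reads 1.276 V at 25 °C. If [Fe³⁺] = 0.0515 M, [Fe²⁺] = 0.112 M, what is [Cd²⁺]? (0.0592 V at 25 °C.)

From the Nernst equation, log Q = n(E° − E)/0.0592 = 2(1.17 − 1.276)/0.0592 = -3.581, so Q = 2.62 × 10^-4.
With Q = [Cd²⁺]·[Fe²⁺]^2/[Fe³⁺]^2 and the known concentrations, [Cd²⁺] in the numerator gives [Cd²⁺] = 5.5 × 10^-5 M.

5.5 × 10^-5 M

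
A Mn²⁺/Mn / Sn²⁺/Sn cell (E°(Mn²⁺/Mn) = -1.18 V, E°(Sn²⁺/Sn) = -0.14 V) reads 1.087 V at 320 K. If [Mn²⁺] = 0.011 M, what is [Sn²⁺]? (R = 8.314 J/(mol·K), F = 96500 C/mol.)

0.33 M

From the Nernst equation, ln Q = nF(E° − E)/RT = 2×96500×(1.04 − 1.087)/(8.314×320) = -3.410, so Q = 0.0331.
With Q = [Mn²⁺]/[Sn²⁺] and the known concentrations, [Sn²⁺] in the denominator gives [Sn²⁺] = 0.33 M.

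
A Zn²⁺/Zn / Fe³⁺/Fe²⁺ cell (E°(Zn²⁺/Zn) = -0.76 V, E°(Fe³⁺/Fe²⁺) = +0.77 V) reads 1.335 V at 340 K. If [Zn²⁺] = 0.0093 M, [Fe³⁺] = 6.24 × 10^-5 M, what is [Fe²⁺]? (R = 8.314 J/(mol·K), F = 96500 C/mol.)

0.5 M

From the Nernst equation, ln Q = nF(E° − E)/RT = 2×96500×(1.53 − 1.335)/(8.314×340) = 13.314, so Q = 6.06 × 10^5.
With Q = [Zn²⁺]·[Fe²⁺]^2/[Fe³⁺]^2 and the known concentrations, [Fe²⁺]^2 in the numerator gives [Fe²⁺] = 0.5 M.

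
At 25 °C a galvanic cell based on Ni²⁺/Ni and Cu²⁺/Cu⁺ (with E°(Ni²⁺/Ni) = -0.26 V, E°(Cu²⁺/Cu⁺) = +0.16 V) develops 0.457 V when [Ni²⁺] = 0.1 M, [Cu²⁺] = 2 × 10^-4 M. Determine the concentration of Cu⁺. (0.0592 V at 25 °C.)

From the Nernst equation, log Q = n(E° − E)/0.0592 = 2(0.42 − 0.457)/0.0592 = -1.250, so Q = 0.0562.
With Q = [Ni²⁺]·[Cu⁺]^2/[Cu²⁺]^2 and the known concentrations, [Cu⁺]^2 in the numerator gives [Cu⁺] = 1.5 × 10^-4 M.

1.5 × 10^-4 M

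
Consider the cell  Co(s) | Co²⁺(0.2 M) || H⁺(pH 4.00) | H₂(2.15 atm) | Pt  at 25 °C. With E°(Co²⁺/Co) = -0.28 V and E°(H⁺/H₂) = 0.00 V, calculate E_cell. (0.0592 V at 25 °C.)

0.054 V

The hydrogen couple is the cathode, so E°_cell = 0.28 V; n = 2.
[H⁺] = 10^(−4.00) = 1 × 10^-4 M, and Q = [Co²⁺]·P(H₂) / [H⁺]^2 = 4.3 × 10^7.
E = E° − (0.0592/2) log Q = 0.28 − (0.0592/2)(7.633) = 0.054 V.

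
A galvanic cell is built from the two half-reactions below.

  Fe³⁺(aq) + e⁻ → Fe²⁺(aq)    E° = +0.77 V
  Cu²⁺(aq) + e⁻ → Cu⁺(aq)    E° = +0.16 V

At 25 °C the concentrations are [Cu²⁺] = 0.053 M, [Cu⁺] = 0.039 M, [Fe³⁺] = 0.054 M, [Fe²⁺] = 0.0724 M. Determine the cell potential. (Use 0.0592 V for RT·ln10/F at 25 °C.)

0.595 V

The Fe³⁺/Fe²⁺ couple has the higher reduction potential and acts as the cathode, so E°_cell = +0.77 − (+0.16) = 0.61 V.
Balancing electrons gives n = 1; the reaction quotient is Q = [Cu²⁺]·[Fe²⁺]/([Cu⁺]·[Fe³⁺]) = 1.82.
At 25 °C, E = E° − (0.0592/n) log Q = 0.61 − (0.0592/1)(0.261) = 0.610 − 0.015 = 0.595 V.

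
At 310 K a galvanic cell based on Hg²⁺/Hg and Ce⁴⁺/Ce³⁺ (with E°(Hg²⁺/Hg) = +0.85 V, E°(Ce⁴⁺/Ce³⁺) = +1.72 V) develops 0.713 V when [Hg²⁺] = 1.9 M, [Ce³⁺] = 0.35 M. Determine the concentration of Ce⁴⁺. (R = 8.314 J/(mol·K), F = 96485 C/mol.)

0.0014 M

From the Nernst equation, ln Q = nF(E° − E)/RT = 2×96485×(0.87 − 0.713)/(8.314×310) = 11.755, so Q = 1.27 × 10^5.
With Q = [Hg²⁺]·[Ce³⁺]^2/[Ce⁴⁺]^2 and the known concentrations, [Ce⁴⁺]^2 in the denominator gives [Ce⁴⁺] = 0.0014 M.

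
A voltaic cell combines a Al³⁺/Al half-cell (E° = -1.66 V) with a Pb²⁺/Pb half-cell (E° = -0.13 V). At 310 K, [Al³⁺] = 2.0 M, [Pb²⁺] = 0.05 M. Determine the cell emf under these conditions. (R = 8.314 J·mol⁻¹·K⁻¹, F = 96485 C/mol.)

The Pb²⁺/Pb couple has the higher reduction potential and acts as the cathode, so E°_cell = -0.13 − (-1.66) = 1.53 V.
Balancing electrons gives n = 6; the reaction quotient is Q = [Al³⁺]^2/[Pb²⁺]^3 = 3.2 × 10^4.
E = E° − (RT/nF) ln Q = 1.53 − (8.314×310)/(6×96485) × (10.373) = 1.530 − 0.046 = 1.484 V.

1.48 V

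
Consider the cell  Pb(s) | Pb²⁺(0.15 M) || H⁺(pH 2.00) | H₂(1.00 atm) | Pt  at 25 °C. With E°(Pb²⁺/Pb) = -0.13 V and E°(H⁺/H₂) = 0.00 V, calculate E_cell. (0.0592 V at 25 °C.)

The hydrogen couple is the cathode, so E°_cell = 0.13 V; n = 2.
[H⁺] = 10^(−2.00) = 0.010 M, and Q = [Pb²⁺]·P(H₂) / [H⁺]^2 = 1500.
E = E° − (0.0592/2) log Q = 0.13 − (0.0592/2)(3.176) = 0.036 V.

0.036 V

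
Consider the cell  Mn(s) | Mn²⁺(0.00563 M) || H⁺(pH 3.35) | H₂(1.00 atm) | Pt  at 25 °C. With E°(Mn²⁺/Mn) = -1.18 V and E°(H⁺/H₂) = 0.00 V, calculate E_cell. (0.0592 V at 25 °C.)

1.05 V

The hydrogen couple is the cathode, so E°_cell = 1.18 V; n = 2.
[H⁺] = 10^(−3.35) = 4.5 × 10^-4 M, and Q = [Mn²⁺]·P(H₂) / [H⁺]^2 = 2.82 × 10^4.
E = E° − (0.0592/2) log Q = 1.18 − (0.0592/2)(4.451) = 1.048 V.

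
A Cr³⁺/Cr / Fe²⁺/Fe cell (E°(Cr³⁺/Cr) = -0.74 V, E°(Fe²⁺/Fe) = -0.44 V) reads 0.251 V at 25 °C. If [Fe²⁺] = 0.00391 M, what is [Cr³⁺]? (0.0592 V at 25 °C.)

0.074 M

From the Nernst equation, log Q = n(E° − E)/0.0592 = 6(0.30 − 0.251)/0.0592 = 4.966, so Q = 9.25 × 10^4.
With Q = [Cr³⁺]^2/[Fe²⁺]^3 and the known concentrations, [Cr³⁺]^2 in the numerator gives [Cr³⁺] = 0.074 M.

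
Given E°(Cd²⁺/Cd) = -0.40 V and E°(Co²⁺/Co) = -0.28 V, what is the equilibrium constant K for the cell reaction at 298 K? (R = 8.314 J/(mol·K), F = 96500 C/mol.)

E°_cell = -0.28 − (-0.40) = 0.12 V, with n = 2 electrons transferred.
At equilibrium E = 0, so the Nernst equation gives ln K = nFE°/RT = (2)(96500)(0.12)/((8.314)(298)) = 9.35.
K = e^9.35 = 1.1 × 10^4.

1.1 × 10^4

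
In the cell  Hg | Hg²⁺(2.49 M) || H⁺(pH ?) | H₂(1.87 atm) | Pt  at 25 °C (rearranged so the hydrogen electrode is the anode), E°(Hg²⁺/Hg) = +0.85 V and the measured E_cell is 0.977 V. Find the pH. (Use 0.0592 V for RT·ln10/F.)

pH = 1.81

E°_cell = 0.85 V and n = 2.
log Q = n(E° − E)/0.0592 = 2×(0.85 − 0.977)/0.0592 = -4.291.
With Q = [H⁺]^2 / ([Hg²⁺]·P(H₂)), solving for [H⁺] gives log[H⁺] = -1.811, so pH = 1.81.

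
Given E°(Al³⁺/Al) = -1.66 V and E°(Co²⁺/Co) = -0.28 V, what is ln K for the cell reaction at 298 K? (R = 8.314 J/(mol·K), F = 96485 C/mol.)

E°_cell = -0.28 − (-1.66) = 1.38 V, with n = 6 electrons transferred.
At equilibrium E = 0, so the Nernst equation gives ln K = nFE°/RT = (6)(96485)(1.38)/((8.314)(298)) = 322.45.

ln K = 322.5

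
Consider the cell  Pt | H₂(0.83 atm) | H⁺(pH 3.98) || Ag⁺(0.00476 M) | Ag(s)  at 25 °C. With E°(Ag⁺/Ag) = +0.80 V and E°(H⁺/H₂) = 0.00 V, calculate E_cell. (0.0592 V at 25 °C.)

The Ag⁺/Ag couple is the cathode, so E°_cell = 0.80 V; n = 2.
[H⁺] = 10^(−3.98) = 1 × 10^-4 M, and Q = [H⁺]^2 / ([Ag⁺]^2·P(H₂)) = 5.83 × 10^-4.
E = E° − (0.0592/2) log Q = 0.80 − (0.0592/2)(-3.234) = 0.896 V.

0.90 V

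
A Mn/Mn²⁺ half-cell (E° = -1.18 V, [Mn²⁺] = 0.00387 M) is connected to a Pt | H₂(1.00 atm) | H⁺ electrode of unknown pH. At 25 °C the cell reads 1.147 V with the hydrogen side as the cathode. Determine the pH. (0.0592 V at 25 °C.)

E°_cell = 1.18 V and n = 2.
log Q = n(E° − E)/0.0592 = 2×(1.18 − 1.147)/0.0592 = 1.115.
With Q = [Mn²⁺]·P(H₂) / [H⁺]^2, solving for [H⁺] gives log[H⁺] = -1.764, so pH = 1.76.

pH = 1.76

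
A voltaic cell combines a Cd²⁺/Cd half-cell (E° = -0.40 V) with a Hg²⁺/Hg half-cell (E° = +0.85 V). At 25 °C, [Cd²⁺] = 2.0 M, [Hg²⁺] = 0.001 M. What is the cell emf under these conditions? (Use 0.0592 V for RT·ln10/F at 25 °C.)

The Hg²⁺/Hg couple has the higher reduction potential and acts as the cathode, so E°_cell = +0.85 − (-0.40) = 1.25 V.
Balancing electrons gives n = 2; the reaction quotient is Q = [Cd²⁺]/[Hg²⁺] = 2000.
At 25 °C, E = E° − (0.0592/n) log Q = 1.25 − (0.0592/2)(3.301) = 1.250 − 0.098 = 1.152 V.

1.15 V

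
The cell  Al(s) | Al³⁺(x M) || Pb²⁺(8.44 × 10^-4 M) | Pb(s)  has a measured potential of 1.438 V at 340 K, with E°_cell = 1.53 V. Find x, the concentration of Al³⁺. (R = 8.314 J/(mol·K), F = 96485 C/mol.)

From the Nernst equation, ln Q = nF(E° − E)/RT = 6×96485×(1.53 − 1.438)/(8.314×340) = 18.841, so Q = 1.52 × 10^8.
With Q = [Al³⁺]^2/[Pb²⁺]^3 and the known concentrations, [Al³⁺]^2 in the numerator gives [Al³⁺] = 0.3 M.

0.3 M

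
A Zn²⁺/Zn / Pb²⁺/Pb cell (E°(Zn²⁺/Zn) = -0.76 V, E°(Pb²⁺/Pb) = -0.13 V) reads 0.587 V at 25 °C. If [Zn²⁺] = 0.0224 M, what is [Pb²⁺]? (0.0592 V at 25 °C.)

7.9 × 10^-4 M

From the Nernst equation, log Q = n(E° − E)/0.0592 = 2(0.63 − 0.587)/0.0592 = 1.453, so Q = 28.4.
With Q = [Zn²⁺]/[Pb²⁺] and the known concentrations, [Pb²⁺] in the denominator gives [Pb²⁺] = 7.9 × 10^-4 M.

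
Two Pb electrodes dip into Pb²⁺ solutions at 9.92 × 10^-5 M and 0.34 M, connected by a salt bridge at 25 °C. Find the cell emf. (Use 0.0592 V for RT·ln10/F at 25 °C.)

Both half-cells are Pb²⁺/Pb, so E°_cell = 0. The concentrated side is the cathode; the cell reaction moves Pb²⁺ from high to low concentration with n = 2.
Q = [Pb²⁺]_dilute/[Pb²⁺]_conc = 9.92 × 10^-5/0.34 = 2.92 × 10^-4.
E = 0 − (0.0592/2) log Q = −(0.0592/2)(-3.535) = 0.1046 V.

0.10 V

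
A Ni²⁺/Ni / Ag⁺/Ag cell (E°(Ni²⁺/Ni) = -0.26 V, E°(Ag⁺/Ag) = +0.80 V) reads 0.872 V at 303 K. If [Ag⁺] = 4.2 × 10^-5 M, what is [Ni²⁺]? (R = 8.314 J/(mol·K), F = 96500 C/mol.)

From the Nernst equation, ln Q = nF(E° − E)/RT = 2×96500×(1.06 − 0.872)/(8.314×303) = 14.403, so Q = 1.8 × 10^6.
With Q = [Ni²⁺]/[Ag⁺]^2 and the known concentrations, [Ni²⁺] in the numerator gives [Ni²⁺] = 0.0032 M.

0.0032 M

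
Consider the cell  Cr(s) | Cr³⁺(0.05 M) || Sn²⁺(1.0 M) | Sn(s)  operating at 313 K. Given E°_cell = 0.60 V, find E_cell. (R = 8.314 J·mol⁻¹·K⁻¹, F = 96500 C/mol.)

Balancing electrons gives n = 6; the reaction quotient is Q = [Cr³⁺]^2/[Sn²⁺]^3 = 0.00250.
E = E° − (RT/nF) ln Q = 0.60 − (8.314×313)/(6×96500) × (-5.991) = 0.600 + 0.027 = 0.627 V.

0.627 V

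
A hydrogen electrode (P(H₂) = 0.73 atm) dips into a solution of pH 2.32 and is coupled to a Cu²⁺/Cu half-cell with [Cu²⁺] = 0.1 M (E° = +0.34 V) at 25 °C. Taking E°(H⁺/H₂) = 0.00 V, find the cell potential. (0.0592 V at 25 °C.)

The Cu²⁺/Cu couple is the cathode, so E°_cell = 0.34 V; n = 2.
[H⁺] = 10^(−2.32) = 0.0048 M, and Q = [H⁺]^2 / ([Cu²⁺]·P(H₂)) = 3.14 × 10^-4.
E = E° − (0.0592/2) log Q = 0.34 − (0.0592/2)(-3.503) = 0.444 V.

0.44 V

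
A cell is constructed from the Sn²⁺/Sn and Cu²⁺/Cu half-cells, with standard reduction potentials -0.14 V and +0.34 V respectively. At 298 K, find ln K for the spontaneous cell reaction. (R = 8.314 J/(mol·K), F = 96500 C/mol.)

E°_cell = +0.34 − (-0.14) = 0.48 V, with n = 2 electrons transferred.
At equilibrium E = 0, so the Nernst equation gives ln K = nFE°/RT = (2)(96500)(0.48)/((8.314)(298)) = 37.39.

ln K = 37.4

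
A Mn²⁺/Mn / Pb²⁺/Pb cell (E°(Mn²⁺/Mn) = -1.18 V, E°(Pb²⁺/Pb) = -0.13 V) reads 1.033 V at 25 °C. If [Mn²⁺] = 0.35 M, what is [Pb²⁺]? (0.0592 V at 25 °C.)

0.093 M

From the Nernst equation, log Q = n(E° − E)/0.0592 = 2(1.05 − 1.033)/0.0592 = 0.574, so Q = 3.75.
With Q = [Mn²⁺]/[Pb²⁺] and the known concentrations, [Pb²⁺] in the denominator gives [Pb²⁺] = 0.093 M.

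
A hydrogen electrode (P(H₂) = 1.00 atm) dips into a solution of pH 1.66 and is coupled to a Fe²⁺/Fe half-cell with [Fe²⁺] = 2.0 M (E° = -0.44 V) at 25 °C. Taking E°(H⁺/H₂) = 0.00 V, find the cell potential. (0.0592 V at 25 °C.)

The hydrogen couple is the cathode, so E°_cell = 0.44 V; n = 2.
[H⁺] = 10^(−1.66) = 0.022 M, and Q = [Fe²⁺]·P(H₂) / [H⁺]^2 = 4180.
E = E° − (0.0592/2) log Q = 0.44 − (0.0592/2)(3.621) = 0.333 V.

0.33 V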